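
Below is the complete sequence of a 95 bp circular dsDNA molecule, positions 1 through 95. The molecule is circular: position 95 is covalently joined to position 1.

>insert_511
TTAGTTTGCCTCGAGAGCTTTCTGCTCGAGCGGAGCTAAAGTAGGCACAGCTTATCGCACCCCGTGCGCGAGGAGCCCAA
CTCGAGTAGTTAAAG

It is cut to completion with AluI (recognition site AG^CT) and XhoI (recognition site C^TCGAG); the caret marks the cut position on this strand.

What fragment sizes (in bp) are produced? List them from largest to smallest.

31, 24, 15, 10, 8, 7 bp

AluI sites (AGCT) start at positions 16, 34, 49.
AluI cuts after base 2 of each site, so after positions 17, 35, 50.
XhoI sites (CTCGAG) start at positions 10, 25, 81.
XhoI cuts after the first base of each site, so after positions 10, 25, 81.
Combined cut positions: 10, 17, 25, 35, 50, 81.
Circular molecule, 6 cuts → 6 fragments:
  11–17 → 7 bp
  18–25 → 8 bp
  26–35 → 10 bp
  36–50 → 15 bp
  51–81 → 31 bp
  82–95 then 1–10 → 14 + 10 = 24 bp
Sorted largest to smallest: 31, 24, 15, 10, 8, 7 bp.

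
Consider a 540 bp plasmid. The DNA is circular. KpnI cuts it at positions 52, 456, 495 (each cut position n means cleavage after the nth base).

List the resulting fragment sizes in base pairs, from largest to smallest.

404, 97, 39 bp

Circular molecule, 3 cuts → 3 fragments:
  456 − 52 = 404 bp
  495 − 456 = 39 bp
  wrap: 540 − 495 + 52 = 97 bp
Sorted largest to smallest: 404, 97, 39 bp.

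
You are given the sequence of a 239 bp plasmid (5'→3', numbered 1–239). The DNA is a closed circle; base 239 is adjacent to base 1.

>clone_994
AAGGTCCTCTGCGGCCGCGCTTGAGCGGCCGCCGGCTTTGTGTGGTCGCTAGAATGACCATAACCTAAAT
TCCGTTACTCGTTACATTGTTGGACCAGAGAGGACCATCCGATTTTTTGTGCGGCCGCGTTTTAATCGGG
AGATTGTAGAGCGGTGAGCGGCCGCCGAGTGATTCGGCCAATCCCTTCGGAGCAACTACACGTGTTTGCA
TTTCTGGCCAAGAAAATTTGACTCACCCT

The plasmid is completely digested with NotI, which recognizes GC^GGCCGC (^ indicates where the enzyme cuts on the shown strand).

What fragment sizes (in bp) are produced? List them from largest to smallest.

NotI sites (GCGGCCGC) start at positions 11, 25, 121, 158.
NotI cuts after base 2 of each site, so after positions 12, 26, 122, 159.
Circular molecule, 4 cuts → 4 fragments:
  13–26 → 14 bp
  27–122 → 96 bp
  123–159 → 37 bp
  160–239 then 1–12 → 80 + 12 = 92 bp
Sorted largest to smallest: 96, 92, 37, 14 bp.

96, 92, 37, 14 bp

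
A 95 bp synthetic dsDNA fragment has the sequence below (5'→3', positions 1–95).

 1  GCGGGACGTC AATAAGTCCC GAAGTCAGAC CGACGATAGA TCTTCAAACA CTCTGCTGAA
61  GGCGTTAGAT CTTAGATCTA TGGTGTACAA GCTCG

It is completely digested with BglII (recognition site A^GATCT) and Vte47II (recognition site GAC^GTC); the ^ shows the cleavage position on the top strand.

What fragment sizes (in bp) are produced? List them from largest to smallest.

BglII sites (AGATCT) start at positions 38, 67, 74.
BglII cuts after the first base of each site, so after positions 38, 67, 74.
The Vte47II site (GACGTC) starts at position 5.
Vte47II cuts after base 3 of each site, so after position 7.
Combined cut positions: 7, 38, 67, 74.
Linear molecule, 4 cuts → 5 fragments:
  1–7 → 7 bp
  8–38 → 31 bp
  39–67 → 29 bp
  68–74 → 7 bp
  75–95 → 21 bp
Sorted largest to smallest: 31, 29, 21, 7, 7 bp.

31, 29, 21, 7, 7 bp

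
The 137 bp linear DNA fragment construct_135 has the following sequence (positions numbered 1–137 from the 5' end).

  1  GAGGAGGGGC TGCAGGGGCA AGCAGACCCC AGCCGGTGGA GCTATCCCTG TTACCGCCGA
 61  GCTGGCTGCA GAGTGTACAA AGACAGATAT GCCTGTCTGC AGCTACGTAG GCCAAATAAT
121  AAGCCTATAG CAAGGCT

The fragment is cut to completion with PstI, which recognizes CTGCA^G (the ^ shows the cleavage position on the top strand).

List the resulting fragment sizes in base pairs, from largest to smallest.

PstI sites (CTGCAG) start at positions 10, 66, 97.
PstI cuts after base 5 of each site (before the last base), so after positions 14, 70, 101.
Linear molecule, 3 cuts → 4 fragments:
  1–14 → 14 bp
  15–70 → 56 bp
  71–101 → 31 bp
  102–137 → 36 bp
Sorted largest to smallest: 56, 36, 31, 14 bp.

56, 36, 31, 14 bp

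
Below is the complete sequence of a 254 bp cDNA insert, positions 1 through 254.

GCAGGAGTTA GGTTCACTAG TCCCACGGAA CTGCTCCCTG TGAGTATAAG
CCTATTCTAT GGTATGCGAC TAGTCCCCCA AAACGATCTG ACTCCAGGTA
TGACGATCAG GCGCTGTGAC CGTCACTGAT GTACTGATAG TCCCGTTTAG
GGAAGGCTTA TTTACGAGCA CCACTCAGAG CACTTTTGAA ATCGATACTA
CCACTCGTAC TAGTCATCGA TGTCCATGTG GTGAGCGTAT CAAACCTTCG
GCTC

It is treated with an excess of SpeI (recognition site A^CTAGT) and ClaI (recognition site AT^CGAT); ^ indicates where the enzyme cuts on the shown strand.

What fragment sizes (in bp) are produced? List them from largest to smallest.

SpeI sites (ACTAGT) start at positions 16, 69, 209.
SpeI cuts after the first base of each site, so after positions 16, 69, 209.
ClaI sites (ATCGAT) start at positions 191, 216.
ClaI cuts after base 2 of each site, so after positions 192, 217.
Combined cut positions: 16, 69, 192, 209, 217.
Linear molecule, 5 cuts → 6 fragments:
  1–16 → 16 bp
  17–69 → 53 bp
  70–192 → 123 bp
  193–209 → 17 bp
  210–217 → 8 bp
  218–254 → 37 bp
Sorted largest to smallest: 123, 53, 37, 17, 16, 8 bp.

123, 53, 37, 17, 16, 8 bp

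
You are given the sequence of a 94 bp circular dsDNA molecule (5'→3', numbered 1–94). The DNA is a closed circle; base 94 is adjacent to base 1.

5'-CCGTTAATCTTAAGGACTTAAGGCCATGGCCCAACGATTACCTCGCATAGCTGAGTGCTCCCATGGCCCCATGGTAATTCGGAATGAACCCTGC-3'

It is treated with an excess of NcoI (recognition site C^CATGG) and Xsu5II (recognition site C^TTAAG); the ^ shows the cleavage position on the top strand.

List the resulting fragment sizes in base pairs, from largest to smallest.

NcoI sites (CCATGG) start at positions 24, 61, 69.
NcoI cuts after the first base of each site, so after positions 24, 61, 69.
Xsu5II sites (CTTAAG) start at positions 9, 17.
Xsu5II cuts after the first base of each site, so after positions 9, 17.
Combined cut positions: 9, 17, 24, 61, 69.
Circular molecule, 5 cuts → 5 fragments:
  10–17 → 8 bp
  18–24 → 7 bp
  25–61 → 37 bp
  62–69 → 8 bp
  70–94 then 1–9 → 25 + 9 = 34 bp
Sorted largest to smallest: 37, 34, 8, 8, 7 bp.

37, 34, 8, 8, 7 bp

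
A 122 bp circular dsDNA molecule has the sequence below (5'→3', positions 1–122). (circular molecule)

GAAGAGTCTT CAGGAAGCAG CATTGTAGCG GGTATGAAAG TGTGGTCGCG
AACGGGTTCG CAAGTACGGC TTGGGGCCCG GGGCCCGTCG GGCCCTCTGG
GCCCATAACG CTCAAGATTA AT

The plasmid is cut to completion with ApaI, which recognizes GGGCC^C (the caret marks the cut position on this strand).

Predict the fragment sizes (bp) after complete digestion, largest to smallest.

97, 9, 9, 7 bp

ApaI sites (GGGCCC) start at positions 74, 81, 90, 99.
ApaI cuts after base 5 of each site (before the last base), so after positions 78, 85, 94, 103.
Circular molecule, 4 cuts → 4 fragments:
  79–85 → 7 bp
  86–94 → 9 bp
  95–103 → 9 bp
  104–122 then 1–78 → 19 + 78 = 97 bp
Sorted largest to smallest: 97, 9, 9, 7 bp.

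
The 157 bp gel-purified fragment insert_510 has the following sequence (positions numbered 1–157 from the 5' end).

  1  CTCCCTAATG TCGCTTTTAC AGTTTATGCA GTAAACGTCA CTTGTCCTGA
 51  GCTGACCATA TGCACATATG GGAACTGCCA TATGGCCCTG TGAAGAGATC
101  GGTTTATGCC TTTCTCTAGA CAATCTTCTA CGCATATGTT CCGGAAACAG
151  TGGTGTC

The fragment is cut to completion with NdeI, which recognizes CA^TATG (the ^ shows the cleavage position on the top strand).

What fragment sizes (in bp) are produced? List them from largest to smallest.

NdeI sites (CATATG) start at positions 57, 65, 79, 133.
NdeI cuts after base 2 of each site, so after positions 58, 66, 80, 134.
Linear molecule, 4 cuts → 5 fragments:
  1–58 → 58 bp
  59–66 → 8 bp
  67–80 → 14 bp
  81–134 → 54 bp
  135–157 → 23 bp
Sorted largest to smallest: 58, 54, 23, 14, 8 bp.

58, 54, 23, 14, 8 bp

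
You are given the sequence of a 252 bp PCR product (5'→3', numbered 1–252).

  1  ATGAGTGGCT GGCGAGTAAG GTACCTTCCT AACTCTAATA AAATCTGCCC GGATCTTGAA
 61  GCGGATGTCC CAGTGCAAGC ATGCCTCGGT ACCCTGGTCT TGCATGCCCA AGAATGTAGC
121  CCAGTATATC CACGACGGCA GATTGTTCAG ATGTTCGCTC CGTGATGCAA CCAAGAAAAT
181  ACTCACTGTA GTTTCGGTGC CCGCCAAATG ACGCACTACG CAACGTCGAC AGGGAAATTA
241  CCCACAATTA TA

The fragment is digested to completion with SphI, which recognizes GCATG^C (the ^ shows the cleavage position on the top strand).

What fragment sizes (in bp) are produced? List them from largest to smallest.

146, 83, 23 bp

SphI sites (GCATGC) start at positions 79, 102.
SphI cuts after base 5 of each site (before the last base), so after positions 83, 106.
Linear molecule, 2 cuts → 3 fragments:
  1–83 → 83 bp
  84–106 → 23 bp
  107–252 → 146 bp
Sorted largest to smallest: 146, 83, 23 bp.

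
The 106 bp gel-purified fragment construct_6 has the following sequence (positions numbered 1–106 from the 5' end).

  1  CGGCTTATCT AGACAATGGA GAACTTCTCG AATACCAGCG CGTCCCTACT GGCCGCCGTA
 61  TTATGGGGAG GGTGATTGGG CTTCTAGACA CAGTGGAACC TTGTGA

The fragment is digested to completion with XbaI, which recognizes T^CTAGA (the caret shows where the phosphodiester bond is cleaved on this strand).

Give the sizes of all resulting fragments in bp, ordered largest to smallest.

XbaI sites (TCTAGA) start at positions 8, 83.
XbaI cuts after the first base of each site, so after positions 8, 83.
Linear molecule, 2 cuts → 3 fragments:
  1–8 → 8 bp
  9–83 → 75 bp
  84–106 → 23 bp
Sorted largest to smallest: 75, 23, 8 bp.

75, 23, 8 bp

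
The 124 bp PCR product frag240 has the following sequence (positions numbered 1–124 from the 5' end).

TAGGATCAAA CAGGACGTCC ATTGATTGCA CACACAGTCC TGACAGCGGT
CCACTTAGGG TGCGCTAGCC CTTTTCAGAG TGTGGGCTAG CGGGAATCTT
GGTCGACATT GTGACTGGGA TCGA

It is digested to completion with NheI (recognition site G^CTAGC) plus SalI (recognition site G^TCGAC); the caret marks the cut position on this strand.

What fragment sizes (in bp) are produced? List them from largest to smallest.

NheI sites (GCTAGC) start at positions 64, 86.
NheI cuts after the first base of each site, so after positions 64, 86.
The SalI site (GTCGAC) starts at position 102.
SalI cuts after the first base of each site, so after position 102.
Combined cut positions: 64, 86, 102.
Linear molecule, 3 cuts → 4 fragments:
  1–64 → 64 bp
  65–86 → 22 bp
  87–102 → 16 bp
  103–124 → 22 bp
Sorted largest to smallest: 64, 22, 22, 16 bp.

64, 22, 22, 16 bp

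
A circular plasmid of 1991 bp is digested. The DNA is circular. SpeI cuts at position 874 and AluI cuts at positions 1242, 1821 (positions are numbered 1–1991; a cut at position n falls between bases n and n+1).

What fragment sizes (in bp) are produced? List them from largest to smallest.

Combined cut positions (sorted): 874, 1242, 1821.
Circular molecule, 3 cuts → 3 fragments:
  1242 − 874 = 368 bp
  1821 − 1242 = 579 bp
  wrap: 1991 − 1821 + 874 = 1044 bp
Sorted largest to smallest: 1044, 579, 368 bp.

1044, 579, 368 bp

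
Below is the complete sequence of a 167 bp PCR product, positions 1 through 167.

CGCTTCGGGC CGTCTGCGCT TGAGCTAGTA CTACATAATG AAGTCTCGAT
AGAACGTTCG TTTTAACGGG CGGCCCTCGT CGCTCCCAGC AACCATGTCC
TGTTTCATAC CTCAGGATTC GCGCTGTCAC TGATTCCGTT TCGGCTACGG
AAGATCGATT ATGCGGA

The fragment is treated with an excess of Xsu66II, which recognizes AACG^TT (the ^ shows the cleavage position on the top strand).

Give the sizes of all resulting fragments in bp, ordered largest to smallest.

111, 56 bp

The Xsu66II site (AACGTT) starts at position 53.
Xsu66II cuts after base 4 of each site, so after position 56.
Linear molecule, 1 cut → 2 fragments:
  1–56 → 56 bp
  57–167 → 111 bp
Sorted largest to smallest: 111, 56 bp.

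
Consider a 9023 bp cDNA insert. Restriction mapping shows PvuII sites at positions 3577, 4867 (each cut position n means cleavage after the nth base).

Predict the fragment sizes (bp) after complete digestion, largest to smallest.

4156, 3577, 1290 bp

Linear molecule, 2 cuts → 3 fragments:
  3577 − 0 = 3577 bp
  4867 − 3577 = 1290 bp
  9023 − 4867 = 4156 bp
Sorted largest to smallest: 4156, 3577, 1290 bp.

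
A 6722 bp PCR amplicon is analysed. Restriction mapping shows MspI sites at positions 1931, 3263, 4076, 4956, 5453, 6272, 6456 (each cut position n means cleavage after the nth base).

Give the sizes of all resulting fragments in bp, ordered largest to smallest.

Linear molecule, 7 cuts → 8 fragments:
  1931 − 0 = 1931 bp
  3263 − 1931 = 1332 bp
  4076 − 3263 = 813 bp
  4956 − 4076 = 880 bp
  5453 − 4956 = 497 bp
  6272 − 5453 = 819 bp
  6456 − 6272 = 184 bp
  6722 − 6456 = 266 bp
Sorted largest to smallest: 1931, 1332, 880, 819, 813, 497, 266, 184 bp.

1931, 1332, 880, 819, 813, 497, 266, 184 bp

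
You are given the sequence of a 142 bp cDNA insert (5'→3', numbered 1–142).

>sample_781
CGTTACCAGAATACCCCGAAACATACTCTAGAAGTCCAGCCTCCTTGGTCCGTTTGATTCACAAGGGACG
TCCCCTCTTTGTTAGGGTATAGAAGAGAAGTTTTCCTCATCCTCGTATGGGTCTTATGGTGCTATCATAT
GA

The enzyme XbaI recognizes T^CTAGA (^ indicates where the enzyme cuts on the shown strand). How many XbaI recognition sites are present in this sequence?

TCTAGA occurs starting at position 27.
XbaI cuts at 1 site.

1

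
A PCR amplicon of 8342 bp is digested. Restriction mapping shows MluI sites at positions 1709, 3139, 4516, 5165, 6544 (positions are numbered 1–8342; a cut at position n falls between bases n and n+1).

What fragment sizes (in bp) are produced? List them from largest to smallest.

Linear molecule, 5 cuts → 6 fragments:
  1709 − 0 = 1709 bp
  3139 − 1709 = 1430 bp
  4516 − 3139 = 1377 bp
  5165 − 4516 = 649 bp
  6544 − 5165 = 1379 bp
  8342 − 6544 = 1798 bp
Sorted largest to smallest: 1798, 1709, 1430, 1379, 1377, 649 bp.

1798, 1709, 1430, 1379, 1377, 649 bp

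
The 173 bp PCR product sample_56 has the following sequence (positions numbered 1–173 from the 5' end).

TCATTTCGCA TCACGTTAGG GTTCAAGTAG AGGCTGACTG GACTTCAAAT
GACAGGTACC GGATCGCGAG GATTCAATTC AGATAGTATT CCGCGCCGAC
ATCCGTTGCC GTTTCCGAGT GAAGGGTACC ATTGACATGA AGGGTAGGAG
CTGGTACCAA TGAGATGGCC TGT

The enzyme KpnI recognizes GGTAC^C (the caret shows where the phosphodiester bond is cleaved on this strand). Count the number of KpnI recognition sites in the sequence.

GGTACC occurs starting at positions 55, 125, 153.
KpnI cuts at 3 sites.

3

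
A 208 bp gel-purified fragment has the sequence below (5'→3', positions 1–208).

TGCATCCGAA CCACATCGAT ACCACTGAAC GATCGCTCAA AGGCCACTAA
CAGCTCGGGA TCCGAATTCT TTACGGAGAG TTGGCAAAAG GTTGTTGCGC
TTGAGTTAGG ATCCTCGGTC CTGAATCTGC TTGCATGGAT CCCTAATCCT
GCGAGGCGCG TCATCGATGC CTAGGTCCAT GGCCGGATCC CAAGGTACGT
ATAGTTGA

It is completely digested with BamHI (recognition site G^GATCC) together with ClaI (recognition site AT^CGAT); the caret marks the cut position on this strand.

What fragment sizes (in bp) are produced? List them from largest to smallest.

BamHI sites (GGATCC) start at positions 58, 109, 137, 185.
BamHI cuts after the first base of each site, so after positions 58, 109, 137, 185.
ClaI sites (ATCGAT) start at positions 15, 163.
ClaI cuts after base 2 of each site, so after positions 16, 164.
Combined cut positions: 16, 58, 109, 137, 164, 185.
Linear molecule, 6 cuts → 7 fragments:
  1–16 → 16 bp
  17–58 → 42 bp
  59–109 → 51 bp
  110–137 → 28 bp
  138–164 → 27 bp
  165–185 → 21 bp
  186–208 → 23 bp
Sorted largest to smallest: 51, 42, 28, 27, 23, 21, 16 bp.

51, 42, 28, 27, 23, 21, 16 bp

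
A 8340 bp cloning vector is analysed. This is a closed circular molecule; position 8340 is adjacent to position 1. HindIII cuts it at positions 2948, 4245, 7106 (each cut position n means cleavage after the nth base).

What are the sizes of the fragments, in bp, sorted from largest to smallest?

Circular molecule, 3 cuts → 3 fragments:
  4245 − 2948 = 1297 bp
  7106 − 4245 = 2861 bp
  wrap: 8340 − 7106 + 2948 = 4182 bp
Sorted largest to smallest: 4182, 2861, 1297 bp.

4182, 2861, 1297 bp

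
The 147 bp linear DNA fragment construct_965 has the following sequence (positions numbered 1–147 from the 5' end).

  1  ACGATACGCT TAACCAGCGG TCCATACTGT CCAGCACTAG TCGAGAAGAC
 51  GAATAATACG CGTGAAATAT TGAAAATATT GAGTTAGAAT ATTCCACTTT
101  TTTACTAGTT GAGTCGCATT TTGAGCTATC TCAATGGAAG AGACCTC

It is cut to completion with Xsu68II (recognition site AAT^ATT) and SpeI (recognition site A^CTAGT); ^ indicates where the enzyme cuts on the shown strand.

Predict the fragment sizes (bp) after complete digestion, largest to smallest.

Xsu68II sites (AATATT) start at positions 66, 75, 88.
Xsu68II cuts after base 3 of each site, so after positions 68, 77, 90.
SpeI sites (ACTAGT) start at positions 36, 104.
SpeI cuts after the first base of each site, so after positions 36, 104.
Combined cut positions: 36, 68, 77, 90, 104.
Linear molecule, 5 cuts → 6 fragments:
  1–36 → 36 bp
  37–68 → 32 bp
  69–77 → 9 bp
  78–90 → 13 bp
  91–104 → 14 bp
  105–147 → 43 bp
Sorted largest to smallest: 43, 36, 32, 14, 13, 9 bp.

43, 36, 32, 14, 13, 9 bp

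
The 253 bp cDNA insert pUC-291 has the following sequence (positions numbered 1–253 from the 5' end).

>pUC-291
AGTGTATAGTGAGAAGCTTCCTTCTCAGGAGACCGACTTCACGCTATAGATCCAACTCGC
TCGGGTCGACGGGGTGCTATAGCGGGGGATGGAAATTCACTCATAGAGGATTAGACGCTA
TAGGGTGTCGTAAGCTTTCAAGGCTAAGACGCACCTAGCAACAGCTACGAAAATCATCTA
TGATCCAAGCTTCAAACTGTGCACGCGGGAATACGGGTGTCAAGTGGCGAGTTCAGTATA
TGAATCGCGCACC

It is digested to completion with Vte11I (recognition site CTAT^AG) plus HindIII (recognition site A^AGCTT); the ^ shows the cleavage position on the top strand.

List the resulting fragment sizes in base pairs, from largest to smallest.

Vte11I sites (CTATAG) start at positions 44, 77, 118.
Vte11I cuts after base 4 of each site, so after positions 47, 80, 121.
HindIII sites (AAGCTT) start at positions 14, 132, 187.
HindIII cuts after the first base of each site, so after positions 14, 132, 187.
Combined cut positions: 14, 47, 80, 121, 132, 187.
Linear molecule, 6 cuts → 7 fragments:
  1–14 → 14 bp
  15–47 → 33 bp
  48–80 → 33 bp
  81–121 → 41 bp
  122–132 → 11 bp
  133–187 → 55 bp
  188–253 → 66 bp
Sorted largest to smallest: 66, 55, 41, 33, 33, 14, 11 bp.

66, 55, 41, 33, 33, 14, 11 bp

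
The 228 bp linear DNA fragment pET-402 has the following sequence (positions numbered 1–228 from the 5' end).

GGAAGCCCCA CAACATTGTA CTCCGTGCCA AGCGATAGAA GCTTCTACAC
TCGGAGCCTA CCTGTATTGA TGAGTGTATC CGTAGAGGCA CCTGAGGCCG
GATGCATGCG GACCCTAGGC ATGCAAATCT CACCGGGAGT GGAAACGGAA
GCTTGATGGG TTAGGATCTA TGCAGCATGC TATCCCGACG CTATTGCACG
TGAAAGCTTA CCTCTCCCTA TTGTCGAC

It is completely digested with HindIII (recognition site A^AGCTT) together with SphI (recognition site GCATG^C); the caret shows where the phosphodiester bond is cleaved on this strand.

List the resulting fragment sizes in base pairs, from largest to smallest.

HindIII sites (AAGCTT) start at positions 39, 149, 204.
HindIII cuts after the first base of each site, so after positions 39, 149, 204.
SphI sites (GCATGC) start at positions 104, 119, 175.
SphI cuts after base 5 of each site (before the last base), so after positions 108, 123, 179.
Combined cut positions: 39, 108, 123, 149, 179, 204.
Linear molecule, 6 cuts → 7 fragments:
  1–39 → 39 bp
  40–108 → 69 bp
  109–123 → 15 bp
  124–149 → 26 bp
  150–179 → 30 bp
  180–204 → 25 bp
  205–228 → 24 bp
Sorted largest to smallest: 69, 39, 30, 26, 25, 24, 15 bp.

69, 39, 30, 26, 25, 24, 15 bp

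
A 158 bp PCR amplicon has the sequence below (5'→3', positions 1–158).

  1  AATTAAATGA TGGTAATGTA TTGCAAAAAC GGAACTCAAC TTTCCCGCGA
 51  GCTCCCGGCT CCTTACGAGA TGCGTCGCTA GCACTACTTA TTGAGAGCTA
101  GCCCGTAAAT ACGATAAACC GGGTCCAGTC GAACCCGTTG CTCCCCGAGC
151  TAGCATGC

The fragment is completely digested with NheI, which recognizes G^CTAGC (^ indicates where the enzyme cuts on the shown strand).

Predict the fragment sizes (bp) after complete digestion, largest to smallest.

77, 52, 20, 9 bp

NheI sites (GCTAGC) start at positions 77, 97, 149.
NheI cuts after the first base of each site, so after positions 77, 97, 149.
Linear molecule, 3 cuts → 4 fragments:
  1–77 → 77 bp
  78–97 → 20 bp
  98–149 → 52 bp
  150–158 → 9 bp
Sorted largest to smallest: 77, 52, 20, 9 bp.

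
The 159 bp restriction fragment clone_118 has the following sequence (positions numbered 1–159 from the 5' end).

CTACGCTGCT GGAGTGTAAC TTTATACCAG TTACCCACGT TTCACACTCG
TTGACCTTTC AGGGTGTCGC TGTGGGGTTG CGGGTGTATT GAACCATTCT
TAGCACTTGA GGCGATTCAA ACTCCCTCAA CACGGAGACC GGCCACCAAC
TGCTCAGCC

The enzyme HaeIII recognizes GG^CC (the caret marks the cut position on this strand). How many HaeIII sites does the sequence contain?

GGCC occurs starting at position 141.
HaeIII cuts at 1 site.

1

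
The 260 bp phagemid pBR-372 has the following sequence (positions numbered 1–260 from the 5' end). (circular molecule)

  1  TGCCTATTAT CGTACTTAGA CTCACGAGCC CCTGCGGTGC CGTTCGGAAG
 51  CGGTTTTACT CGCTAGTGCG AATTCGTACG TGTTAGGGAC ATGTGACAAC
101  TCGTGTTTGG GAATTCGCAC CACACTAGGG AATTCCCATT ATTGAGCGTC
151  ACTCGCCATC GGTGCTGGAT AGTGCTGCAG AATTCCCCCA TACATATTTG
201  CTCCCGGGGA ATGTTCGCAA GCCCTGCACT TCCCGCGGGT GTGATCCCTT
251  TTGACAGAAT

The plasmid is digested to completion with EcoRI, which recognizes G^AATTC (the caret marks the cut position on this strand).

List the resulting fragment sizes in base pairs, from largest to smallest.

EcoRI sites (GAATTC) start at positions 70, 111, 130, 180.
EcoRI cuts after the first base of each site, so after positions 70, 111, 130, 180.
Circular molecule, 4 cuts → 4 fragments:
  71–111 → 41 bp
  112–130 → 19 bp
  131–180 → 50 bp
  181–260 then 1–70 → 80 + 70 = 150 bp
Sorted largest to smallest: 150, 50, 41, 19 bp.

150, 50, 41, 19 bp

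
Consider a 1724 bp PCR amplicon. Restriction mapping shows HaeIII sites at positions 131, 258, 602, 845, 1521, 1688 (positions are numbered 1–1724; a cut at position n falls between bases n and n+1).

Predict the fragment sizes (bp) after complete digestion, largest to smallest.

Linear molecule, 6 cuts → 7 fragments:
  131 − 0 = 131 bp
  258 − 131 = 127 bp
  602 − 258 = 344 bp
  845 − 602 = 243 bp
  1521 − 845 = 676 bp
  1688 − 1521 = 167 bp
  1724 − 1688 = 36 bp
Sorted largest to smallest: 676, 344, 243, 167, 131, 127, 36 bp.

676, 344, 243, 167, 131, 127, 36 bp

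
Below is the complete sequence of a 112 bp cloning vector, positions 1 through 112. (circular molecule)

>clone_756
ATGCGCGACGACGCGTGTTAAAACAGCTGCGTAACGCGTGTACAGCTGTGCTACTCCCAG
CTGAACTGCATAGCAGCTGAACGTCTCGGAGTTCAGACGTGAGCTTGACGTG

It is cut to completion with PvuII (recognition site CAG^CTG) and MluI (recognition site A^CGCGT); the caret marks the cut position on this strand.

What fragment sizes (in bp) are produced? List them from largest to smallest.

PvuII sites (CAGCTG) start at positions 24, 43, 58, 74.
PvuII cuts after base 3 of each site, so after positions 26, 45, 60, 76.
MluI sites (ACGCGT) start at positions 11, 34.
MluI cuts after the first base of each site, so after positions 11, 34.
Combined cut positions: 11, 26, 34, 45, 60, 76.
Circular molecule, 6 cuts → 6 fragments:
  12–26 → 15 bp
  27–34 → 8 bp
  35–45 → 11 bp
  46–60 → 15 bp
  61–76 → 16 bp
  77–112 then 1–11 → 36 + 11 = 47 bp
Sorted largest to smallest: 47, 16, 15, 15, 11, 8 bp.

47, 16, 15, 15, 11, 8 bp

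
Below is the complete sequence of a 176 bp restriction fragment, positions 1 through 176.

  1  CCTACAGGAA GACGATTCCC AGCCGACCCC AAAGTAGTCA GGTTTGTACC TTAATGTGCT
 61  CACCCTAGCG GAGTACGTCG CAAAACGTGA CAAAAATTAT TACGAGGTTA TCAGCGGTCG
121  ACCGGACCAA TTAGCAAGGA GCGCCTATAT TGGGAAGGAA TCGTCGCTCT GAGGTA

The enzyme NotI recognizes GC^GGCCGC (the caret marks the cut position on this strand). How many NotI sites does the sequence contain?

No occurrence of GCGGCCGC is present in the sequence.
NotI does not cut: 0 sites.

0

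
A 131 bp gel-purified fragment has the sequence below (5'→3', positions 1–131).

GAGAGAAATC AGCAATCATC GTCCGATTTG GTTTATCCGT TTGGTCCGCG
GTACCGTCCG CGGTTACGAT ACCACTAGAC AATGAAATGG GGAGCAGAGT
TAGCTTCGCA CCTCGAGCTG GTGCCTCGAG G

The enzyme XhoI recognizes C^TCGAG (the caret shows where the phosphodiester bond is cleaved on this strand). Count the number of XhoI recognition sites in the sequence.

2

CTCGAG occurs starting at positions 112, 125.
XhoI cuts at 2 sites.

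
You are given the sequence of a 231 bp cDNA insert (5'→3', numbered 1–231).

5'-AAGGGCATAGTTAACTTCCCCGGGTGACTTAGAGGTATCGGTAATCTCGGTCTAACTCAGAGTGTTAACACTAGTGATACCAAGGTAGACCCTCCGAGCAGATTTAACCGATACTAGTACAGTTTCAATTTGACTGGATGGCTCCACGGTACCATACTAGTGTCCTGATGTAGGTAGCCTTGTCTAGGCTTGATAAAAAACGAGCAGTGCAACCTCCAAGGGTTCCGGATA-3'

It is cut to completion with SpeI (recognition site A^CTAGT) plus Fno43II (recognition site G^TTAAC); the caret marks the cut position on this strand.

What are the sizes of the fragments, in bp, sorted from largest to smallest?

75, 54, 43, 43, 10, 6 bp

SpeI sites (ACTAGT) start at positions 70, 113, 156.
SpeI cuts after the first base of each site, so after positions 70, 113, 156.
Fno43II sites (GTTAAC) start at positions 10, 64.
Fno43II cuts after the first base of each site, so after positions 10, 64.
Combined cut positions: 10, 64, 70, 113, 156.
Linear molecule, 5 cuts → 6 fragments:
  1–10 → 10 bp
  11–64 → 54 bp
  65–70 → 6 bp
  71–113 → 43 bp
  114–156 → 43 bp
  157–231 → 75 bp
Sorted largest to smallest: 75, 54, 43, 43, 10, 6 bp.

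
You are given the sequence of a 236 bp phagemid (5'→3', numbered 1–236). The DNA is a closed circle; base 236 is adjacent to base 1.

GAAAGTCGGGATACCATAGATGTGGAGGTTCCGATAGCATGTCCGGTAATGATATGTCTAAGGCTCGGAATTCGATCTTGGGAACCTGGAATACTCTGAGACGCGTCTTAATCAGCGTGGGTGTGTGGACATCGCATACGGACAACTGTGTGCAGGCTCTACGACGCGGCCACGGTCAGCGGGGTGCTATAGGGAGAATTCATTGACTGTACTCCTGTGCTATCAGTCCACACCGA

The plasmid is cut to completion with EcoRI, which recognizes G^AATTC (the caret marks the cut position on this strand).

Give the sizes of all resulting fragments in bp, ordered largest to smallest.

128, 108 bp

EcoRI sites (GAATTC) start at positions 68, 196.
EcoRI cuts after the first base of each site, so after positions 68, 196.
Circular molecule, 2 cuts → 2 fragments:
  69–196 → 128 bp
  197–236 then 1–68 → 40 + 68 = 108 bp
Sorted largest to smallest: 128, 108 bp.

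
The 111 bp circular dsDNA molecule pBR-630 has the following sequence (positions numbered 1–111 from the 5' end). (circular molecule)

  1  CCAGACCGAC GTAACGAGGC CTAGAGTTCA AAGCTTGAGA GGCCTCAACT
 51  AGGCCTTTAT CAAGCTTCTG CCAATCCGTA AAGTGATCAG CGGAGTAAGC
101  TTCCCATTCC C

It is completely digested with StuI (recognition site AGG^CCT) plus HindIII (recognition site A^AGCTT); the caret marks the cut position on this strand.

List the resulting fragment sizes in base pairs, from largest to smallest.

35, 33, 12, 11, 11, 9 bp

StuI sites (AGGCCT) start at positions 17, 40, 51.
StuI cuts after base 3 of each site, so after positions 19, 42, 53.
HindIII sites (AAGCTT) start at positions 31, 62, 97.
HindIII cuts after the first base of each site, so after positions 31, 62, 97.
Combined cut positions: 19, 31, 42, 53, 62, 97.
Circular molecule, 6 cuts → 6 fragments:
  20–31 → 12 bp
  32–42 → 11 bp
  43–53 → 11 bp
  54–62 → 9 bp
  63–97 → 35 bp
  98–111 then 1–19 → 14 + 19 = 33 bp
Sorted largest to smallest: 35, 33, 12, 11, 11, 9 bp.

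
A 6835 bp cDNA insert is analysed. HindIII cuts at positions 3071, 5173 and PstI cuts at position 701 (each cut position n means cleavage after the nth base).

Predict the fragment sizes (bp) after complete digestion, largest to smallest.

2370, 2102, 1662, 701 bp

Combined cut positions (sorted): 701, 3071, 5173.
Linear molecule, 3 cuts → 4 fragments:
  701 − 0 = 701 bp
  3071 − 701 = 2370 bp
  5173 − 3071 = 2102 bp
  6835 − 5173 = 1662 bp
Sorted largest to smallest: 2370, 2102, 1662, 701 bp.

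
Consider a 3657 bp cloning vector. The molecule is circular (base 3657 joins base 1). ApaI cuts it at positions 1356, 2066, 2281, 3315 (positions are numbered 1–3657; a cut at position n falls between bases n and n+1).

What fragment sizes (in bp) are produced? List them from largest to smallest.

1698, 1034, 710, 215 bp

Circular molecule, 4 cuts → 4 fragments:
  2066 − 1356 = 710 bp
  2281 − 2066 = 215 bp
  3315 − 2281 = 1034 bp
  wrap: 3657 − 3315 + 1356 = 1698 bp
Sorted largest to smallest: 1698, 1034, 710, 215 bp.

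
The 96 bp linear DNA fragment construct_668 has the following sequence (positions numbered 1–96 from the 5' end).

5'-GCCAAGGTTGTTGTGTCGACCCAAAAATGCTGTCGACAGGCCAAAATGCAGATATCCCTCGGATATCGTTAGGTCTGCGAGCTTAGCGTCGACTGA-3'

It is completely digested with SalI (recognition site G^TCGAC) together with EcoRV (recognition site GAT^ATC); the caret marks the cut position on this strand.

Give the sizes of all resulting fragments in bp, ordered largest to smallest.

SalI sites (GTCGAC) start at positions 15, 32, 88.
SalI cuts after the first base of each site, so after positions 15, 32, 88.
EcoRV sites (GATATC) start at positions 51, 62.
EcoRV cuts after base 3 of each site, so after positions 53, 64.
Combined cut positions: 15, 32, 53, 64, 88.
Linear molecule, 5 cuts → 6 fragments:
  1–15 → 15 bp
  16–32 → 17 bp
  33–53 → 21 bp
  54–64 → 11 bp
  65–88 → 24 bp
  89–96 → 8 bp
Sorted largest to smallest: 24, 21, 17, 15, 11, 8 bp.

24, 21, 17, 15, 11, 8 bp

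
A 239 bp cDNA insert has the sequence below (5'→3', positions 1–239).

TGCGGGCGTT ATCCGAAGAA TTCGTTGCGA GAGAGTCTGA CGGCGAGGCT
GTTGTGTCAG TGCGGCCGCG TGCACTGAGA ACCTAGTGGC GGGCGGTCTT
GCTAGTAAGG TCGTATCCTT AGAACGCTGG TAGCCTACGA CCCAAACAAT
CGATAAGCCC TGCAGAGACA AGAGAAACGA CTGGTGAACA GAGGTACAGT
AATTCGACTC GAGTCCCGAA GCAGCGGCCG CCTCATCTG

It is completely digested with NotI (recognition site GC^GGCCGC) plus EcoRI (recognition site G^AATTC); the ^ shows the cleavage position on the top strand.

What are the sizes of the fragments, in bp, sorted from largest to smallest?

162, 45, 18, 14 bp

NotI sites (GCGGCCGC) start at positions 62, 224.
NotI cuts after base 2 of each site, so after positions 63, 225.
The EcoRI site (GAATTC) starts at position 18.
EcoRI cuts after the first base of each site, so after position 18.
Combined cut positions: 18, 63, 225.
Linear molecule, 3 cuts → 4 fragments:
  1–18 → 18 bp
  19–63 → 45 bp
  64–225 → 162 bp
  226–239 → 14 bp
Sorted largest to smallest: 162, 45, 18, 14 bp.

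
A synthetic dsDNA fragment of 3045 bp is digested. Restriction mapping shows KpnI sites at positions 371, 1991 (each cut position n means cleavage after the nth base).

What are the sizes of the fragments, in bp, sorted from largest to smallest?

1620, 1054, 371 bp

Linear molecule, 2 cuts → 3 fragments:
  371 − 0 = 371 bp
  1991 − 371 = 1620 bp
  3045 − 1991 = 1054 bp
Sorted largest to smallest: 1620, 1054, 371 bp.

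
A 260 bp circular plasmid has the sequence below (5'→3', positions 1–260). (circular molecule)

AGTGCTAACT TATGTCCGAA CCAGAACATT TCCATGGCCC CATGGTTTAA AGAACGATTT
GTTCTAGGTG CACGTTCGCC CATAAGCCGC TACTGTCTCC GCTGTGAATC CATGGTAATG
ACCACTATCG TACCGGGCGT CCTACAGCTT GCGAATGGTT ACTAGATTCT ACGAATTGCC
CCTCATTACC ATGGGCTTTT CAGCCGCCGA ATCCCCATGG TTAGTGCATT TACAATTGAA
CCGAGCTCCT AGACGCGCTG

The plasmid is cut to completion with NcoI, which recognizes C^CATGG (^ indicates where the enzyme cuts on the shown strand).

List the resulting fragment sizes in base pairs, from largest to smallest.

79, 77, 70, 26, 8 bp

NcoI sites (CCATGG) start at positions 32, 40, 110, 189, 215.
NcoI cuts after the first base of each site, so after positions 32, 40, 110, 189, 215.
Circular molecule, 5 cuts → 5 fragments:
  33–40 → 8 bp
  41–110 → 70 bp
  111–189 → 79 bp
  190–215 → 26 bp
  216–260 then 1–32 → 45 + 32 = 77 bp
Sorted largest to smallest: 79, 77, 70, 26, 8 bp.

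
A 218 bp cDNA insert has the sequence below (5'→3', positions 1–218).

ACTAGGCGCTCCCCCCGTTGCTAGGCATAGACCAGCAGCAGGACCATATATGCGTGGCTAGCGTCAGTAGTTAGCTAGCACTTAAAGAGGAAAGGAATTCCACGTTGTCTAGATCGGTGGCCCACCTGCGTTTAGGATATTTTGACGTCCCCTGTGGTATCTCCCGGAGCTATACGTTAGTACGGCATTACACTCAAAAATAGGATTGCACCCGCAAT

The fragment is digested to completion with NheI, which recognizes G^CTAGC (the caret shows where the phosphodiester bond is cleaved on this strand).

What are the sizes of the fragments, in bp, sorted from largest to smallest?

144, 57, 17 bp

NheI sites (GCTAGC) start at positions 57, 74.
NheI cuts after the first base of each site, so after positions 57, 74.
Linear molecule, 2 cuts → 3 fragments:
  1–57 → 57 bp
  58–74 → 17 bp
  75–218 → 144 bp
Sorted largest to smallest: 144, 57, 17 bp.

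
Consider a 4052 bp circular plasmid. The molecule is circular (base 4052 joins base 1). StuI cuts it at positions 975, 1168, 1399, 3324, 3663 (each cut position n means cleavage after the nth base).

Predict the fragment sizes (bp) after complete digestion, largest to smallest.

1925, 1364, 339, 231, 193 bp

Circular molecule, 5 cuts → 5 fragments:
  1168 − 975 = 193 bp
  1399 − 1168 = 231 bp
  3324 − 1399 = 1925 bp
  3663 − 3324 = 339 bp
  wrap: 4052 − 3663 + 975 = 1364 bp
Sorted largest to smallest: 1925, 1364, 339, 231, 193 bp.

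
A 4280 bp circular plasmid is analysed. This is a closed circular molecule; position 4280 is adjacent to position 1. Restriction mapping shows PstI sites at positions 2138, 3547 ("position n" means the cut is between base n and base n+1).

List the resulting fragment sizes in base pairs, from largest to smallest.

2871, 1409 bp

Circular molecule, 2 cuts → 2 fragments:
  3547 − 2138 = 1409 bp
  wrap: 4280 − 3547 + 2138 = 2871 bp
Sorted largest to smallest: 2871, 1409 bp.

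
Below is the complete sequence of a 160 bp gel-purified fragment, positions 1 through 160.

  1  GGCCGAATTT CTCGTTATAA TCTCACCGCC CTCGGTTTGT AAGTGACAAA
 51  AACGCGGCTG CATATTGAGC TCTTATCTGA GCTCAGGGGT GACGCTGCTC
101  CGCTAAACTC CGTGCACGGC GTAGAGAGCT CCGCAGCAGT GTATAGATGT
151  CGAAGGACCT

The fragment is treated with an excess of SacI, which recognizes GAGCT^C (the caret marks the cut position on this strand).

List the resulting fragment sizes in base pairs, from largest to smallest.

71, 47, 30, 12 bp

SacI sites (GAGCTC) start at positions 67, 79, 126.
SacI cuts after base 5 of each site (before the last base), so after positions 71, 83, 130.
Linear molecule, 3 cuts → 4 fragments:
  1–71 → 71 bp
  72–83 → 12 bp
  84–130 → 47 bp
  131–160 → 30 bp
Sorted largest to smallest: 71, 47, 30, 12 bp.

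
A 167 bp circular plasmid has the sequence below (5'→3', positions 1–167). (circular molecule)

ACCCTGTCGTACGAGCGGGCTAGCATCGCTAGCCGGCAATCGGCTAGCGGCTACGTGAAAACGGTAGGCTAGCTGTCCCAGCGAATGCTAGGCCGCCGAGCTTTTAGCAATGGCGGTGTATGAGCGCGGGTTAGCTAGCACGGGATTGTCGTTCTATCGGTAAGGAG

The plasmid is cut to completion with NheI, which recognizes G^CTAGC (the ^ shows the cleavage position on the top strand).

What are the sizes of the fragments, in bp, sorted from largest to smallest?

NheI sites (GCTAGC) start at positions 19, 28, 43, 68, 134.
NheI cuts after the first base of each site, so after positions 19, 28, 43, 68, 134.
Circular molecule, 5 cuts → 5 fragments:
  20–28 → 9 bp
  29–43 → 15 bp
  44–68 → 25 bp
  69–134 → 66 bp
  135–167 then 1–19 → 33 + 19 = 52 bp
Sorted largest to smallest: 66, 52, 25, 15, 9 bp.

66, 52, 25, 15, 9 bp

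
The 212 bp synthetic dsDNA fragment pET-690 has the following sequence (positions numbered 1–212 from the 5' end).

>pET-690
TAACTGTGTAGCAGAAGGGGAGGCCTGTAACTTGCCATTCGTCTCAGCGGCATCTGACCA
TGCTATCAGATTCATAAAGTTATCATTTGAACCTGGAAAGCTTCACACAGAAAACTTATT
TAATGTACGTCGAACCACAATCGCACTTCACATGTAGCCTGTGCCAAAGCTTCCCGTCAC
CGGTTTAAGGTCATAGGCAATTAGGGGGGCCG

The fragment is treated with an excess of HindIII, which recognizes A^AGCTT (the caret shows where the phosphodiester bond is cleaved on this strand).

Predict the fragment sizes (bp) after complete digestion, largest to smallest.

HindIII sites (AAGCTT) start at positions 98, 167.
HindIII cuts after the first base of each site, so after positions 98, 167.
Linear molecule, 2 cuts → 3 fragments:
  1–98 → 98 bp
  99–167 → 69 bp
  168–212 → 45 bp
Sorted largest to smallest: 98, 69, 45 bp.

98, 69, 45 bp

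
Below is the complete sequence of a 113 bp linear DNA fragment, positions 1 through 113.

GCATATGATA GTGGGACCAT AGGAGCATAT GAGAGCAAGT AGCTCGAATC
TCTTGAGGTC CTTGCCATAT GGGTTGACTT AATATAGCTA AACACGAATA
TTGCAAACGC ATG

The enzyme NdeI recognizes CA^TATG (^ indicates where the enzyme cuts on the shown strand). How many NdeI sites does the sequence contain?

CATATG occurs starting at positions 2, 26, 66.
NdeI cuts at 3 sites.

3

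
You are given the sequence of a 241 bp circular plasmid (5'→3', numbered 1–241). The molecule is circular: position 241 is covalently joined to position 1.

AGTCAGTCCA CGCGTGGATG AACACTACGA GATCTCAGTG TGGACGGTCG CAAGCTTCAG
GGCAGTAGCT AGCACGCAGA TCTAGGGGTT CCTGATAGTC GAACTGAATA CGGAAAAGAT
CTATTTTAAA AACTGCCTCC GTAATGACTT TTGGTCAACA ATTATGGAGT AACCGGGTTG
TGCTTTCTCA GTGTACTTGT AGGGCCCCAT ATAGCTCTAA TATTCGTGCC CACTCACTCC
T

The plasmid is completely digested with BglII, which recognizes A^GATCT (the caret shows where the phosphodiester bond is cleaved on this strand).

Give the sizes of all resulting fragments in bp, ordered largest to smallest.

154, 48, 39 bp

BglII sites (AGATCT) start at positions 30, 78, 117.
BglII cuts after the first base of each site, so after positions 30, 78, 117.
Circular molecule, 3 cuts → 3 fragments:
  31–78 → 48 bp
  79–117 → 39 bp
  118–241 then 1–30 → 124 + 30 = 154 bp
Sorted largest to smallest: 154, 48, 39 bp.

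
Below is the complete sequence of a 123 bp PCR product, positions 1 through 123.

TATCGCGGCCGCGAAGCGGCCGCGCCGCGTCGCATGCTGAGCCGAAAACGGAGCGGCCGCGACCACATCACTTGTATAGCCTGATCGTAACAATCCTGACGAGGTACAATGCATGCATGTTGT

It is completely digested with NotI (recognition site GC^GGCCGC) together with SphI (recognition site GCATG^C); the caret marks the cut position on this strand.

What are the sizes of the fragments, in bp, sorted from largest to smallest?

NotI sites (GCGGCCGC) start at positions 5, 16, 53.
NotI cuts after base 2 of each site, so after positions 6, 17, 54.
SphI sites (GCATGC) start at positions 32, 111.
SphI cuts after base 5 of each site (before the last base), so after positions 36, 115.
Combined cut positions: 6, 17, 36, 54, 115.
Linear molecule, 5 cuts → 6 fragments:
  1–6 → 6 bp
  7–17 → 11 bp
  18–36 → 19 bp
  37–54 → 18 bp
  55–115 → 61 bp
  116–123 → 8 bp
Sorted largest to smallest: 61, 19, 18, 11, 8, 6 bp.

61, 19, 18, 11, 8, 6 bp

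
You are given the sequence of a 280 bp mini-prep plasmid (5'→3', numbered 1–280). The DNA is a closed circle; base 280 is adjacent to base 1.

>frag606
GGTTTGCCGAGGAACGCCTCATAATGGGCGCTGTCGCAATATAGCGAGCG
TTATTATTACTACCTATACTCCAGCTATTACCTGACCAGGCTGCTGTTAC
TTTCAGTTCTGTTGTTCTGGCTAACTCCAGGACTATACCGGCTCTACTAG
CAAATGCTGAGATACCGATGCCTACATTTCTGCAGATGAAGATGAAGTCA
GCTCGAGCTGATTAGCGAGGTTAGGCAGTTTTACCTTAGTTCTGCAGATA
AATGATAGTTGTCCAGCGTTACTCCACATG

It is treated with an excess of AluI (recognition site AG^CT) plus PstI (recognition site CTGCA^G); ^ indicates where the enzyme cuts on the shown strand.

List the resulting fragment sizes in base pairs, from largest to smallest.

AluI sites (AGCT) start at positions 73, 200, 206.
AluI cuts after base 2 of each site, so after positions 74, 201, 207.
PstI sites (CTGCAG) start at positions 180, 242.
PstI cuts after base 5 of each site (before the last base), so after positions 184, 246.
Combined cut positions: 74, 184, 201, 207, 246.
Circular molecule, 5 cuts → 5 fragments:
  75–184 → 110 bp
  185–201 → 17 bp
  202–207 → 6 bp
  208–246 → 39 bp
  247–280 then 1–74 → 34 + 74 = 108 bp
Sorted largest to smallest: 110, 108, 39, 17, 6 bp.

110, 108, 39, 17, 6 bp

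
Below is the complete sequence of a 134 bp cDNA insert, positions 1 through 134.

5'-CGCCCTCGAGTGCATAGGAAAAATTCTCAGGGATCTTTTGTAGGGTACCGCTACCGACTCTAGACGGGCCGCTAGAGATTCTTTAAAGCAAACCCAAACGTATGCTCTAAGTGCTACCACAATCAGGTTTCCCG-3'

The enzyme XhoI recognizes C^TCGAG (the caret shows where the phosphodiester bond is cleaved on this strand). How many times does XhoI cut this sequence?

CTCGAG occurs starting at position 5.
XhoI cuts at 1 site.

1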